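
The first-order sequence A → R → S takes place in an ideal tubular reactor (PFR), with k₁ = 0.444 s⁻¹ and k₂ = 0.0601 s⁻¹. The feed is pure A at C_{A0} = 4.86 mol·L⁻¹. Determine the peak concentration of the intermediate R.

At the optimum, C_{R,max}/C_{A0} = (k₁/k₂)^[k₂/(k₂−k₁)].
= (0.444/0.0601)^(0.0601/(0.0601−0.444)) = (7.388)^(-0.1566) = 0.7312.
C_{R,max} = 0.7312×4.86 = 3.55 mol·L⁻¹.

3.55 mol·L⁻¹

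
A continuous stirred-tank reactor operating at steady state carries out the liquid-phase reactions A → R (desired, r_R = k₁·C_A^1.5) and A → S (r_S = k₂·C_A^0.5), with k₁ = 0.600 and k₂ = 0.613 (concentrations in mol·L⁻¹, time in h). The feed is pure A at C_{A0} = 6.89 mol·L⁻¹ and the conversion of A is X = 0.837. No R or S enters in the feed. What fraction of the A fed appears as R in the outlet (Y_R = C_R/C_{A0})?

Exit C_A = C_{A0}(1−X) = 6.89×0.163 = 1.123 mol·L⁻¹.
Rates in a CSTR are evaluated at the outlet concentration: r_R = 0.600×1.123^1.5 = 0.7141, r_S = 0.613×1.123^0.5 = 0.6496.
Fraction of consumed A going to R: r_R/(r_R+r_S) = 0.5236.
C_R = 0.5236·C_{A0}·X = 0.5236×6.89×0.837 = 3.02 mol·L⁻¹; Y_R = C_R/C_{A0} = 0.438.

0.438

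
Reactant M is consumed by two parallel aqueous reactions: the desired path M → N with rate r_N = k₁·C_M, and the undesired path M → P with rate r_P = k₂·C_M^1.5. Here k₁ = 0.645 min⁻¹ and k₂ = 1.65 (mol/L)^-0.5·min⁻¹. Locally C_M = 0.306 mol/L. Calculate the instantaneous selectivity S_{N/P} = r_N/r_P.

S_{N/P} = r_N/r_P = (k₁·C_M)/(k₂·C_M^1.5) = (k₁/k₂)·C_M^-0.5.
= (0.645×0.3060) / (1.65×0.3060^1.5) = 0.1974/0.2793 = 0.707.
The undesired path is higher order in M, so low C_M (CSTR or dilute feed) favours N.

0.707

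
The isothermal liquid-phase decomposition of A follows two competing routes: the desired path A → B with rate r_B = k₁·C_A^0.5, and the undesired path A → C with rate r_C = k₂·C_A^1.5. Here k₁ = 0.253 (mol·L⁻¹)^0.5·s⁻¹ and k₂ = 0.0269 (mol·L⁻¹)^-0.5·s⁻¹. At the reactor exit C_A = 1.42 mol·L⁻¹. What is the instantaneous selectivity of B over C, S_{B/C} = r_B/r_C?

6.62

S_{B/C} = r_B/r_C = (k₁·C_A^0.5)/(k₂·C_A^1.5) = (k₁/k₂)·C_A⁻¹.
= (0.253×1.420^0.5) / (0.0269×1.420^1.5) = 0.3015/0.04552 = 6.62.
The undesired path is higher order in A, so low C_A (CSTR or dilute feed) favours B.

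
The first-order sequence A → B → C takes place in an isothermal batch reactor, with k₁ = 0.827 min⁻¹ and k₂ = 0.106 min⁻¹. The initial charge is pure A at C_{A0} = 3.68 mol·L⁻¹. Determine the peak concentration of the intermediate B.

At the optimum, C_{B,max}/C_{A0} = (k₁/k₂)^[k₂/(k₂−k₁)].
= (0.827/0.106)^(0.106/(0.106−0.827)) = (7.802)^(-0.1470) = 0.7393.
C_{B,max} = 0.7393×3.68 = 2.72 mol·L⁻¹.

2.72 mol·L⁻¹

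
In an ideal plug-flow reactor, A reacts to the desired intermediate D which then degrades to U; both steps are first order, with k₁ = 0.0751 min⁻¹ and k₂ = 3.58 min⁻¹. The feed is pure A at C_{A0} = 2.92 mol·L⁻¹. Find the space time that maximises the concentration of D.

The intermediate peaks when r₁ = r₂, i.e. k₁e^(−k₁τ) = k₂e^(−k₂τ), giving τ_opt = ln(k₂/k₁)/(k₂−k₁).
= ln(3.58/0.0751)/(3.58−0.0751) = ln(47.67)/3.505 = 3.864/3.505 = 1.10 min.

1.10 min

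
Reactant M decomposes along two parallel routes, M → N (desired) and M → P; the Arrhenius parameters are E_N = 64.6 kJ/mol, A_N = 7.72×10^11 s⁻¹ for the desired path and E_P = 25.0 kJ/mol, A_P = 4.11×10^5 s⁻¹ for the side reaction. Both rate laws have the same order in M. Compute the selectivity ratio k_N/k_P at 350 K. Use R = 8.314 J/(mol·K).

With equal orders, S_{N/P} = k_N/k_P = (A_N/A_P)·exp[(E_P−E_N)/(RT)].
(E_P−E_N)/(RT) = (25.0−64.6)×10³/(8.314×350) = -39600/2910 = -13.61.
k_N/k_P = (7.72×10^11/4.11×10^5)·exp(-13.61) = 1.878×10^6 × 1.230×10^-6 = 2.31.

2.31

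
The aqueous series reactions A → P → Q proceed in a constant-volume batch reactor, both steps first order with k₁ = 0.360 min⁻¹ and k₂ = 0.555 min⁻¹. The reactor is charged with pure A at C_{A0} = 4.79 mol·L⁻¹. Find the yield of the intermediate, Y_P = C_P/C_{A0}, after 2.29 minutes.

0.292

For first-order series with pure A initially, C_P(t) = k₁C_{A0}/(k₂−k₁)·(e^(−k₁t) − e^(−k₂t)).
e^(−k₁t) = e^(−0.360×2.29) = e^(−0.8244) = 0.4385; e^(−k₂t) = e^(−1.271) = 0.2806.
C_P = 0.360×4.79/(0.555−0.360) × (0.4385−0.2806) = 8.843×0.1579 = 1.397 mol·L⁻¹.
Y_P = C_P/C_{A0} = 1.397/4.79 = 0.292.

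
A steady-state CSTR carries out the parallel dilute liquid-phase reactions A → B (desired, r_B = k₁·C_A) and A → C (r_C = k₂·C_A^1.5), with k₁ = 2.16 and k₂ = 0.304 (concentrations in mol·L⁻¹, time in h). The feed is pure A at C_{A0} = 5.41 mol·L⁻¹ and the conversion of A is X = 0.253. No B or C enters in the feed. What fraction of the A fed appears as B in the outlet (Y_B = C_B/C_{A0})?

0.197

Exit C_A = C_{A0}(1−X) = 5.41×0.747 = 4.041 mol·L⁻¹.
A CSTR operates uniformly at the exit composition, giving r_B = 8.729 and r_C = 2.470 (each k·C_A^n at C_A = 4.041).
Fraction of consumed A going to B: r_B/(r_B+r_C) = 0.7795.
C_B = 0.7795·C_{A0}·X = 0.7795×5.41×0.253 = 1.07 mol·L⁻¹; Y_B = C_B/C_{A0} = 0.197.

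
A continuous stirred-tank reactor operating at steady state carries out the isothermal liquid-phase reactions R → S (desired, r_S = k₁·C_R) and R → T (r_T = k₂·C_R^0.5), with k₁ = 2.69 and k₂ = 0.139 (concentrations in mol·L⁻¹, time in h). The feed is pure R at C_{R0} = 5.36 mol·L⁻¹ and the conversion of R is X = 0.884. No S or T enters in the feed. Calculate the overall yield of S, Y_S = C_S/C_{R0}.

0.830

Exit C_R = C_{R0}(1−X) = 5.36×0.116 = 0.6218 mol·L⁻¹.
In a CSTR the entire volume is at exit conditions, so r_S = 2.69×0.6218 = 1.673 and r_T = 0.139×0.6218^0.5 = 0.1096.
Fraction of consumed R going to S: r_S/(r_S+r_T) = 0.9385.
C_S = 0.9385·C_{R0}·X = 0.9385×5.36×0.884 = 4.45 mol·L⁻¹; Y_S = C_S/C_{R0} = 0.830.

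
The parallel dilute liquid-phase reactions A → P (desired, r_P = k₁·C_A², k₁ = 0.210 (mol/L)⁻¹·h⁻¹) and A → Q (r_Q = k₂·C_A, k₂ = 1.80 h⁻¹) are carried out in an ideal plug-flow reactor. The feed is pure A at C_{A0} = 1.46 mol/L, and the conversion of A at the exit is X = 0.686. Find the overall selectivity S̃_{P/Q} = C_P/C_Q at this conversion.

0.111

C_A = C_{A0}(1−X) = 0.4584 mol/L.
Along a PFR/batch, dC_Q/dC_A = −r_Q/(r_P+r_Q) = −k₂/(k₂+k₁·C_A).
Integrating from C_{A0} to C_A: C_Q = (1.80/0.210)·ln[(1.80+0.210·1.46)/(1.80+0.210·0.458)] = 8.571·ln(2.107/1.896) = 0.9016 mol/L.
Then C_P = (C_{A0}−C_A) − C_Q = 1.002 − 0.9016 = 0.09997 mol/L.
S̃_{P/Q} = C_P/C_Q = 0.09997/0.9016 = 0.111.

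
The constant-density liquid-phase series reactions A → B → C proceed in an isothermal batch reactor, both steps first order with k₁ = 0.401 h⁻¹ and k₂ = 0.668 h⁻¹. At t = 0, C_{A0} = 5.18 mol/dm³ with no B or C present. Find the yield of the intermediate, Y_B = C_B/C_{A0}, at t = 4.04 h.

0.196

The intermediate concentration in a first-order A→B→C sequence is C_B = k₁C_{A0}(e^(−k₁t) − e^(−k₂t))/(k₂−k₁).
e^(−k₁t) = e^(−0.401×4.04) = e^(−1.620) = 0.1979; e^(−k₂t) = e^(−2.699) = 0.06729.
C_B = 0.401×5.18/(0.668−0.401) × (0.1979−0.06729) = 7.780×0.1306 = 1.016 mol/dm³.
Y_B = C_B/C_{A0} = 1.016/5.18 = 0.196.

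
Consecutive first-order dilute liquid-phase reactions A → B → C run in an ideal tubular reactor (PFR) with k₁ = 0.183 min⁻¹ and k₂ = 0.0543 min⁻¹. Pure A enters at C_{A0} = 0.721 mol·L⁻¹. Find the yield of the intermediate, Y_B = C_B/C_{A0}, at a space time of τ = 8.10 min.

0.593

For first-order series with pure A initially, C_B(τ) = k₁C_{A0}/(k₂−k₁)·(e^(−k₁τ) − e^(−k₂τ)).
e^(−k₁τ) = e^(−0.183×8.10) = e^(−1.482) = 0.2271; e^(−k₂τ) = e^(−0.4398) = 0.6441.
C_B = 0.183×0.721/(0.0543−0.183) × (0.2271−0.6441) = (-1.025)×(-0.4170) = 0.4275 mol·L⁻¹.
Y_B = C_B/C_{A0} = 0.4275/0.721 = 0.593.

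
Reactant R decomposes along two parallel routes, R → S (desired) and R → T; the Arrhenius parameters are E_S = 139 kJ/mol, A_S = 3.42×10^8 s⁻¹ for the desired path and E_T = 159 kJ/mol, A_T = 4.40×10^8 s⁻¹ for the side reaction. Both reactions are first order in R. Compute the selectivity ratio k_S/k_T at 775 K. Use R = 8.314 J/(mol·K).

k_S/k_T = (A_S/A_T)·exp[−(E_S−E_T)/(RT)] = (A_S/A_T)·exp[(E_T−E_S)/(RT)].
(E_T−E_S)/(RT) = (159−139)×10³/(8.314×775) = 20000/6443 = 3.104.
k_S/k_T = (3.42×10^8/4.40×10^8)·exp(3.104) = 0.7773 × 22.29 = 17.3.

17.3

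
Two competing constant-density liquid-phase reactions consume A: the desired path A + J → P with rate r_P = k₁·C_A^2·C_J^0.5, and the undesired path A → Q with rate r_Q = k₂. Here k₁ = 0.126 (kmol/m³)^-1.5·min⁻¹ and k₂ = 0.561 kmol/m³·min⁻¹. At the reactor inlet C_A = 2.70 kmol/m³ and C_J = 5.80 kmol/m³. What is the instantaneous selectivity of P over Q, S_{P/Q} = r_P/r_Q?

3.94

S_{P/Q} = r_P/r_Q = (k₁·C_A^2·C_J^0.5)/(k₂) = (k₁/k₂)·C_A^2·C_J^0.5.
= (0.126×2.700^2×5.800^0.5) / (0.561) = 2.212/0.5610 = 3.94.
Since the desired path is higher order in A, keeping C_A high (PFR or concentrated feed) favours P.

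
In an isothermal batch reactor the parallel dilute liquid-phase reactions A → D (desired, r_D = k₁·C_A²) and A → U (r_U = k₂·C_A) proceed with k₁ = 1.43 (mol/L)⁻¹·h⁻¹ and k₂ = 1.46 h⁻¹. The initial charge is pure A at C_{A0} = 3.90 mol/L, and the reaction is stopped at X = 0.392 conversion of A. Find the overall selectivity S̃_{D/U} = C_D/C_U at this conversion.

3.02

C_A = C_{A0}(1−X) = 2.371 mol/L.
Along a PFR/batch, dC_U/dC_A = −r_U/(r_D+r_U) = −k₂/(k₂+k₁·C_A).
Integrating from C_{A0} to C_A: C_U = (1.46/1.43)·ln[(1.46+1.43·3.90)/(1.46+1.43·2.37)] = 1.021·ln(7.037/4.851) = 0.3798 mol/L.
Then C_D = (C_{A0}−C_A) − C_U = 1.529 − 0.3798 = 1.149 mol/L.
S̃_{D/U} = C_D/C_U = 1.149/0.3798 = 3.02.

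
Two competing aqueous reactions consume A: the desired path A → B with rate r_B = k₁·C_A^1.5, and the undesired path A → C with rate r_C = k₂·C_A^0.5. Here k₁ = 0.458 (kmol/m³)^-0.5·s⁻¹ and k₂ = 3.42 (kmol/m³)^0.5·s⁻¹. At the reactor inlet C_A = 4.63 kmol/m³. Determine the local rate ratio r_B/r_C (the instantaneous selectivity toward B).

S_{B/C} = r_B/r_C = (k₁·C_A^1.5)/(k₂·C_A^0.5) = (k₁/k₂)·C_A.
= (0.458×4.630^1.5) / (3.42×4.630^0.5) = 4.563/7.359 = 0.620.
Since the desired path is higher order in A, keeping C_A high (PFR or concentrated feed) favours B.

0.620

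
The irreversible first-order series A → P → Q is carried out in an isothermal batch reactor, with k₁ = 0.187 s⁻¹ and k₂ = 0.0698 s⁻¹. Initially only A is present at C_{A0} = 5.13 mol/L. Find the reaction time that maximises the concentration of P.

8.41 s

Setting dC_P/dt = 0 gives t_opt = ln(k₂/k₁)/(k₂−k₁).
= ln(0.0698/0.187)/(0.0698−0.187) = ln(0.3733)/-0.1172 = -0.9855/-0.1172 = 8.41 s.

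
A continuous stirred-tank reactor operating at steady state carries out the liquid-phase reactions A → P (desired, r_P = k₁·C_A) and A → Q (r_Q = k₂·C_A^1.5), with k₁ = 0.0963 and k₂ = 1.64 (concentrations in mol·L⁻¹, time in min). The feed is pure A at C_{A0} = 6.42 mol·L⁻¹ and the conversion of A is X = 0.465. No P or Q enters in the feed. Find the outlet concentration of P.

0.0917 mol·L⁻¹

Exit C_A = C_{A0}(1−X) = 6.42×0.535 = 3.435 mol·L⁻¹.
In a CSTR the entire volume is at exit conditions, so r_P = 0.0963×3.435 = 0.3308 and r_Q = 1.64×3.435^1.5 = 10.44.
Fraction of consumed A going to P: r_P/(r_P+r_Q) = 0.03071.
C_P = 0.03071·C_{A0}·X = 0.03071×6.42×0.465 = 0.0917 mol·L⁻¹.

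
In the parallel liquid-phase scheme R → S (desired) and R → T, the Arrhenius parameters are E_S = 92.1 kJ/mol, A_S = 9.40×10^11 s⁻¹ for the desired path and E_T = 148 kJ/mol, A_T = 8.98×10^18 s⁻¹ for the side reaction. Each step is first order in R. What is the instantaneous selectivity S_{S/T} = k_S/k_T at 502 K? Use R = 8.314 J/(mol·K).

k_S/k_T = (A_S/A_T)·exp[−(E_S−E_T)/(RT)] = (A_S/A_T)·exp[(E_T−E_S)/(RT)].
(E_T−E_S)/(RT) = (148−92.1)×10³/(8.314×502) = 55900/4174 = 13.39.
k_S/k_T = (9.40×10^11/8.98×10^18)·exp(13.39) = 1.047×10^-7 × 6.558×10^5 = 0.0686.

0.0686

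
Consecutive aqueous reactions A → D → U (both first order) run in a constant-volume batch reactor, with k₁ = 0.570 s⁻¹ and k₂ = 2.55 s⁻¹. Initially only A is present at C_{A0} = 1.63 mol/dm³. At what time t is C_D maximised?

The intermediate peaks when r₁ = r₂, i.e. k₁e^(−k₁t) = k₂e^(−k₂t), giving t_opt = ln(k₂/k₁)/(k₂−k₁).
= ln(2.55/0.570)/(2.55−0.570) = ln(4.474)/1.980 = 1.498/1.980 = 0.757 s.

0.757 s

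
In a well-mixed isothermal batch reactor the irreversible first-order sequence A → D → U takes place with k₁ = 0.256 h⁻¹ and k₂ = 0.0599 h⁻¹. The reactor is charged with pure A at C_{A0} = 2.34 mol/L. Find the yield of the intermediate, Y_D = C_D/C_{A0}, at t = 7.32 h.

Solving the coupled first-order balances gives C_D(t) = [k₁/(k₂−k₁)]·C_{A0}·(e^(−k₁t) − e^(−k₂t)).
e^(−k₁t) = e^(−0.256×7.32) = e^(−1.874) = 0.1535; e^(−k₂t) = e^(−0.4385) = 0.6450.
C_D = 0.256×2.34/(0.0599−0.256) × (0.1535−0.6450) = (-3.055)×(-0.4915) = 1.501 mol/L.
Y_D = C_D/C_{A0} = 1.501/2.34 = 0.642.

0.642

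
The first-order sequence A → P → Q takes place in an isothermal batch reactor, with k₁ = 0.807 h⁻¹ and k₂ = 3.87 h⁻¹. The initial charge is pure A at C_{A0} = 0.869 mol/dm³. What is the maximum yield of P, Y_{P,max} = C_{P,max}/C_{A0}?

0.138

For a first-order series the maximum intermediate yield is C_{P,max}/C_{A0} = (k₁/k₂)^[k₂/(k₂−k₁)].
= (0.807/3.87)^(3.87/(3.87−0.807)) = (0.2085)^(1.263) = 0.1380.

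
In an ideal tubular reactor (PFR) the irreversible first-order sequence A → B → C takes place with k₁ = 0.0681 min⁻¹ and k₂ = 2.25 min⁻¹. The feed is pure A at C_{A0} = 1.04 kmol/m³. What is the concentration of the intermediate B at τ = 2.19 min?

For first-order series with pure A initially, C_B(τ) = k₁C_{A0}/(k₂−k₁)·(e^(−k₁τ) − e^(−k₂τ)).
e^(−k₁τ) = e^(−0.0681×2.19) = e^(−0.1491) = 0.8614; e^(−k₂τ) = e^(−4.928) = 0.007245.
C_B = 0.0681×1.04/(2.25−0.0681) × (0.8614−0.007245) = 0.03246×0.8542 = 0.02773 kmol/m³.

0.0277 kmol/m³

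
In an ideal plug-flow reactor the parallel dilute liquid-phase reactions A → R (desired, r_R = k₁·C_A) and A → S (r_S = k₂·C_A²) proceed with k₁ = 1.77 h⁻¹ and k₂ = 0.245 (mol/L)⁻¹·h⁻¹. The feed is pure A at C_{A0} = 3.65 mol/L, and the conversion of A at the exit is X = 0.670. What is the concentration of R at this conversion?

1.84 mol/L

C_A = C_{A0}(1−X) = 1.204 mol/L.
Along a PFR/batch, dC_R/dC_A = −r_R/(r_R+r_S) = −k₁/(k₁+k₂·C_A).
Integrating from C_{A0} to C_A: C_R = (1.77/0.245)·ln[(1.77+0.245·3.65)/(1.77+0.245·1.20)] = 7.224·ln(2.664/2.065) = 1.840 mol/L.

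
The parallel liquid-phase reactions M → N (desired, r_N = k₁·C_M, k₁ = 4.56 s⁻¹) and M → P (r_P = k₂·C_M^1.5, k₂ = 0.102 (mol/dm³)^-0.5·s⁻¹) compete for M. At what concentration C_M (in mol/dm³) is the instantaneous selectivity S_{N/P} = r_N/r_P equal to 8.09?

30.5 mol/dm³

S_{N/P} = (k₁/k₂)·C_M^-0.5 ⇒ C_M = (S·k₂/k₁)^(-2).
= (8.09×0.102/4.56)^(-2) = (0.1810)^(-2) = 30.5 mol/dm³.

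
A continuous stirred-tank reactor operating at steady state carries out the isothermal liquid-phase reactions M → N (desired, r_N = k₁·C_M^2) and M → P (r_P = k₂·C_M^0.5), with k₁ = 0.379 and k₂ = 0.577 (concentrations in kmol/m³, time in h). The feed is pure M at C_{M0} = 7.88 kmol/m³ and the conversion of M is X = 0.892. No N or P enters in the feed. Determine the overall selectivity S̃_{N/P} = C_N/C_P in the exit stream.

0.516

Exit C_M = C_{M0}(1−X) = 7.88×0.108 = 0.8510 kmol/m³.
A CSTR operates uniformly at the exit composition, giving r_N = 0.2745 and r_P = 0.5323 (each k·C_M^n at C_M = 0.8510).
Overall selectivity = C_N/C_P = r_Nτ/(r_Pτ) = r_N/r_P = 0.516.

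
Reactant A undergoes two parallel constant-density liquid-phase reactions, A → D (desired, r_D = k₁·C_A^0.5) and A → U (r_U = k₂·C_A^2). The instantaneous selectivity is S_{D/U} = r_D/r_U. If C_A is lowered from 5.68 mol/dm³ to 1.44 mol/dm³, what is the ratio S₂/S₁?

S_{D/U} = (k₁/k₂)·C_A^-1.5, so S₂/S₁ = (C_{A,2}/C_{A,1})^-1.5.
= (1.44/5.68)^(-1.5) = (0.2535)^(-1.5) = 7.83.

7.83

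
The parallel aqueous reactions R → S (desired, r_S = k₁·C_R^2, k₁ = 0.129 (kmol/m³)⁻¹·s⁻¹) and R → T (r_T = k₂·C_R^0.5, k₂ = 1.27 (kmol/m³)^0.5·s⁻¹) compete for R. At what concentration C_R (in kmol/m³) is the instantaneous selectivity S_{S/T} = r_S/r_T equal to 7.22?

17.2 kmol/m³

S_{S/T} = (k₁/k₂)·C_R^1.5 ⇒ C_R = (S·k₂/k₁)^(1/1.5).
= (7.22×1.27/0.129)^(0.6667) = (71.08)^(0.6667) = 17.2 kmol/m³.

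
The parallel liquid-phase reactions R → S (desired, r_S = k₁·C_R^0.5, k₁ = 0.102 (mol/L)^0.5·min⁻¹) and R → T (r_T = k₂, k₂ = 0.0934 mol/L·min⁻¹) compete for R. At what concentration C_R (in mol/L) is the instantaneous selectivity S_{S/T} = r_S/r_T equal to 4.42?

S_{S/T} = (k₁/k₂)·C_R^0.5 ⇒ C_R = (S·k₂/k₁)^(2).
= (4.42×0.0934/0.102)^(2) = (4.047)^(2) = 16.4 mol/L.

16.4 mol/L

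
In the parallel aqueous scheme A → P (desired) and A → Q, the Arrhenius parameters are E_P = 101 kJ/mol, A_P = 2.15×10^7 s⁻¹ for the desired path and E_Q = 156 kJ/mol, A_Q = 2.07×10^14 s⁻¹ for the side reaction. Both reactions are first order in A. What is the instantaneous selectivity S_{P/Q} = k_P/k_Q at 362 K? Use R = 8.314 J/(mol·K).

Since both paths have the same order in A, the concentration cancels and S_{P/Q} = k_P/k_Q = (A_P/A_Q)·exp[(E_Q−E_P)/(RT)].
(E_Q−E_P)/(RT) = (156−101)×10³/(8.314×362) = 55000/3010 = 18.27.
k_P/k_Q = (2.15×10^7/2.07×10^14)·exp(18.27) = 1.039×10^-7 × 8.640×10^7 = 8.97.

8.97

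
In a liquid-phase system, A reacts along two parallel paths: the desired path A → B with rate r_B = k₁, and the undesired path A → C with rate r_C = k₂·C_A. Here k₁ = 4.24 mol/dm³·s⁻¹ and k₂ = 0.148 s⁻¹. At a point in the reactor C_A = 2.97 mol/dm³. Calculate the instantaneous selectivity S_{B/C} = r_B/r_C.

S_{B/C} = r_B/r_C = (k₁)/(k₂·C_A) = (k₁/k₂)·C_A⁻¹.
= (4.24) / (0.148×2.970) = 4.240/0.4396 = 9.65.

9.65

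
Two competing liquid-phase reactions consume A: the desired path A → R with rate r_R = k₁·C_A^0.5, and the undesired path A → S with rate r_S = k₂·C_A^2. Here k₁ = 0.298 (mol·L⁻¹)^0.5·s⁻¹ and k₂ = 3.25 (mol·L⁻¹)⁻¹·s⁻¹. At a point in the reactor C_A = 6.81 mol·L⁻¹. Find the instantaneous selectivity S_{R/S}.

0.00516

S_{R/S} = r_R/r_S = (k₁·C_A^0.5)/(k₂·C_A^2) = (k₁/k₂)·C_A^-1.5.
= (0.298×6.810^0.5) / (3.25×6.810^2) = 0.7777/150.7 = 0.00516.
The undesired path is higher order in A, so low C_A (CSTR or dilute feed) favours R.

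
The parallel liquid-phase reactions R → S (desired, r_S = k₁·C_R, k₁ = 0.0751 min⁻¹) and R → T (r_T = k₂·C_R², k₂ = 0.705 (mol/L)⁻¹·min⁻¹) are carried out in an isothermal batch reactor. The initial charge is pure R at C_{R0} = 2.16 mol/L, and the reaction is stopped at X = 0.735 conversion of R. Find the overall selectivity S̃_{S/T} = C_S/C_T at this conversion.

C_R = C_{R0}(1−X) = 0.5724 mol/L.
Along a PFR/batch, dC_S/dC_R = −r_S/(r_S+r_T) = −k₁/(k₁+k₂·C_R).
Integrating from C_{R0} to C_R: C_S = (0.0751/0.705)·ln[(0.0751+0.705·2.16)/(0.0751+0.705·0.572)] = 0.1065·ln(1.598/0.4786) = 0.1284 mol/L.
C_T = (C_{R0}−C_R)−C_S = 1.459 mol/L; S̃_{S/T} = 0.1284/1.459 = 0.0880.

0.0880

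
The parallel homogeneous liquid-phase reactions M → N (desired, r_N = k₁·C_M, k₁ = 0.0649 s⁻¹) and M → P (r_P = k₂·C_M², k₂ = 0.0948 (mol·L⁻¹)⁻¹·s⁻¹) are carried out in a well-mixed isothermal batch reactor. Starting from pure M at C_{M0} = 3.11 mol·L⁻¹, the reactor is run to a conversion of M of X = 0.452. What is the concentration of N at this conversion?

0.317 mol·L⁻¹

C_M = C_{M0}(1−X) = 1.704 mol·L⁻¹.
Along a PFR/batch, dC_N/dC_M = −r_N/(r_N+r_P) = −k₁/(k₁+k₂·C_M).
Integrating from C_{M0} to C_M: C_N = (0.0649/0.0948)·ln[(0.0649+0.0948·3.11)/(0.0649+0.0948·1.70)] = 0.6846·ln(0.3597/0.2265) = 0.3168 mol·L⁻¹.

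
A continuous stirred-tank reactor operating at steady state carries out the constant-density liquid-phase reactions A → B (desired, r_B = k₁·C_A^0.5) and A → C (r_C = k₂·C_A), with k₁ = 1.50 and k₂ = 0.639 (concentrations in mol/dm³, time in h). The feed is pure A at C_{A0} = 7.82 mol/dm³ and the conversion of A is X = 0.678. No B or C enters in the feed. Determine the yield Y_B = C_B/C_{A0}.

0.405

Exit C_A = C_{A0}(1−X) = 7.82×0.322 = 2.518 mol/dm³.
In a CSTR the entire volume is at exit conditions, so r_B = 1.50×2.518^0.5 = 2.380 and r_C = 0.639×2.518 = 1.609.
Fraction of consumed A going to B: r_B/(r_B+r_C) = 0.5967.
C_B = 0.5967·C_{A0}·X = 0.5967×7.82×0.678 = 3.16 mol/dm³; Y_B = C_B/C_{A0} = 0.405.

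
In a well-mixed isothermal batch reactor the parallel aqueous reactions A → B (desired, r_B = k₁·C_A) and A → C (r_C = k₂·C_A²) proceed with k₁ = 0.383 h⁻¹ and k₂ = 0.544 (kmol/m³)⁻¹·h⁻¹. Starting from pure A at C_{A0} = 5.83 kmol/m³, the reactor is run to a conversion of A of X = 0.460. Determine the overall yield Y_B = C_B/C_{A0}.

0.0638

C_A = C_{A0}(1−X) = 3.148 kmol/m³.
Along a PFR/batch, dC_B/dC_A = −r_B/(r_B+r_C) = −k₁/(k₁+k₂·C_A).
Integrating from C_{A0} to C_A: C_B = (0.383/0.544)·ln[(0.383+0.544·5.83)/(0.383+0.544·3.15)] = 0.7040·ln(3.555/2.096) = 0.3720 kmol/m³.
Y_B = C_B/C_{A0} = 0.3720/5.83 = 0.0638.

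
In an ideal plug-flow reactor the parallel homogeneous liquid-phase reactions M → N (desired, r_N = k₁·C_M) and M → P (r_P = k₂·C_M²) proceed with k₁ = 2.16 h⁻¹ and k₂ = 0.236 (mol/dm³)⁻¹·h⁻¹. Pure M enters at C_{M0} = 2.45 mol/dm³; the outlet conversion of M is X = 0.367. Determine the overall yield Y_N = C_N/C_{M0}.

0.301

C_M = C_{M0}(1−X) = 1.551 mol/dm³.
Along a PFR/batch, dC_N/dC_M = −r_N/(r_N+r_P) = −k₁/(k₁+k₂·C_M).
Integrating from C_{M0} to C_M: C_N = (2.16/0.236)·ln[(2.16+0.236·2.45)/(2.16+0.236·1.55)] = 9.153·ln(2.738/2.526) = 0.7383 mol/dm³.
Y_N = C_N/C_{M0} = 0.7383/2.45 = 0.301.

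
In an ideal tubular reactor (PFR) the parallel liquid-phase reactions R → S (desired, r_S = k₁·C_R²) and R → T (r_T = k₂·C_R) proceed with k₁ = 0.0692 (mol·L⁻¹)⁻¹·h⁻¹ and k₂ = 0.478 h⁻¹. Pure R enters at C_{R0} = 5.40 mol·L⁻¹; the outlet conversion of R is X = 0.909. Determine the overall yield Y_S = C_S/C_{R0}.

0.258

C_R = C_{R0}(1−X) = 0.4914 mol·L⁻¹.
Along a PFR/batch, dC_T/dC_R = −r_T/(r_S+r_T) = −k₂/(k₂+k₁·C_R).
Integrating from C_{R0} to C_R: C_T = (0.478/0.0692)·ln[(0.478+0.0692·5.40)/(0.478+0.0692·0.491)] = 6.908·ln(0.8517/0.5120) = 3.515 mol·L⁻¹.
Then C_S = (C_{R0}−C_R) − C_T = 4.909 − 3.515 = 1.394 mol·L⁻¹.
Y_S = C_S/C_{R0} = 1.394/5.40 = 0.258.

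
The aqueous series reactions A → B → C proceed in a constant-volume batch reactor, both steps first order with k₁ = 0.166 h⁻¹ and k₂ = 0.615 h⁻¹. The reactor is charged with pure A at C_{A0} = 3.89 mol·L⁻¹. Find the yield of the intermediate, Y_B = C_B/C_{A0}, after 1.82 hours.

0.153

Solving the coupled first-order balances gives C_B(t) = [k₁/(k₂−k₁)]·C_{A0}·(e^(−k₁t) − e^(−k₂t)).
e^(−k₁t) = e^(−0.166×1.82) = e^(−0.3021) = 0.7392; e^(−k₂t) = e^(−1.119) = 0.3265.
C_B = 0.166×3.89/(0.615−0.166) × (0.7392−0.3265) = 1.438×0.4127 = 0.5936 mol·L⁻¹.
Y_B = C_B/C_{A0} = 0.5936/3.89 = 0.153.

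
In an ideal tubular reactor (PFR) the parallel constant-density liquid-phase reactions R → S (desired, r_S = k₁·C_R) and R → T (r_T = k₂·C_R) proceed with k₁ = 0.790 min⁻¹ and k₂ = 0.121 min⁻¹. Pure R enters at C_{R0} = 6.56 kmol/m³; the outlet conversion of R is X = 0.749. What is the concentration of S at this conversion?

4.26 kmol/m³

C_R = C_{R0}(1−X) = 1.647 kmol/m³.
Both paths are first order in R, so the instantaneous fraction to S is constant: dC_S/d(−C_R) = k₁/(k₁+k₂) = 0.8672.
C_S = 0.8672·(C_{R0}−C_R) = 0.8672×4.913 = 4.26 kmol/m³.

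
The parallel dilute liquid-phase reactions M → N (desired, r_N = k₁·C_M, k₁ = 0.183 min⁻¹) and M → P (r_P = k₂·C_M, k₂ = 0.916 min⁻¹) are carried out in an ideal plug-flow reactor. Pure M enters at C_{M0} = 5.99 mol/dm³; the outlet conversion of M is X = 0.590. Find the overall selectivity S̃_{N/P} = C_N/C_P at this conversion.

0.200

C_M = C_{M0}(1−X) = 2.456 mol/dm³.
Both paths are first order in M, so the instantaneous fraction to N is constant: dC_N/d(−C_M) = k₁/(k₁+k₂) = 0.1665.
C_N = 0.1665·(C_{M0}−C_M) = 0.1665×3.534 = 0.588 mol/dm³.
C_P = (C_{M0}−C_M)−C_N = 2.946 mol/dm³; S̃_{N/P} = 0.5885/2.946 = 0.200.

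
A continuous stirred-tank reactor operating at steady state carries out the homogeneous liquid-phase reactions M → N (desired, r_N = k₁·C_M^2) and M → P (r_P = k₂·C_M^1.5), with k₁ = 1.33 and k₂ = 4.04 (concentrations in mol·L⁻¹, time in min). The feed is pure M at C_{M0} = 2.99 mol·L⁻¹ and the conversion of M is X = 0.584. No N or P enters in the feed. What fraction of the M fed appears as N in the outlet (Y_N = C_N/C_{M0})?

Exit C_M = C_{M0}(1−X) = 2.99×0.416 = 1.244 mol·L⁻¹.
A CSTR operates uniformly at the exit composition, giving r_N = 2.058 and r_P = 5.604 (each k·C_M^n at C_M = 1.244).
Fraction of consumed M going to N: r_N/(r_N+r_P) = 0.2686.
C_N = 0.2686·C_{M0}·X = 0.2686×2.99×0.584 = 0.469 mol·L⁻¹; Y_N = C_N/C_{M0} = 0.157.

0.157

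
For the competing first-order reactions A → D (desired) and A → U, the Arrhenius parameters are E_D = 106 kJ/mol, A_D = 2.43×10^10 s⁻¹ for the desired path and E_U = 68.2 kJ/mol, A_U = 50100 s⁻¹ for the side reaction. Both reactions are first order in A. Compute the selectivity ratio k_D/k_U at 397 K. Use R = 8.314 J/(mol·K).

5.15

Since both paths have the same order in A, the concentration cancels and S_{D/U} = k_D/k_U = (A_D/A_U)·exp[(E_U−E_D)/(RT)].
(E_U−E_D)/(RT) = (68.2−106)×10³/(8.314×397) = -37800/3301 = -11.45.
k_D/k_U = (2.43×10^10/50100)·exp(-11.45) = 4.850×10^5 × 1.063×10^-5 = 5.15.
Since E_D > E_U, raising the temperature improves selectivity toward D.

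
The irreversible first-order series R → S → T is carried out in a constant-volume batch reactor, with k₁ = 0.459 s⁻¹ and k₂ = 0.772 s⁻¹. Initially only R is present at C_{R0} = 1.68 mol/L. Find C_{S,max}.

0.466 mol/L

Evaluating C_S at t_opt = ln(k₂/k₁)/(k₂−k₁) gives C_{S,max}/C_{R0} = (k₁/k₂)^[k₂/(k₂−k₁)].
= (0.459/0.772)^(0.772/(0.772−0.459)) = (0.5946)^(2.466) = 0.2774.
C_{S,max} = 0.2774×1.68 = 0.466 mol/L.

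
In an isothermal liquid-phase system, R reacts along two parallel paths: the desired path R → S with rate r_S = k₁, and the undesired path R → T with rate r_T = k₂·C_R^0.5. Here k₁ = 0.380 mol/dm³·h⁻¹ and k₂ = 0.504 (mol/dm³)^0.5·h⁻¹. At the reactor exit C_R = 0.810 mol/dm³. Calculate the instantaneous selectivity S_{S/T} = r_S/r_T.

S_{S/T} = r_S/r_T = (k₁)/(k₂·C_R^0.5) = (k₁/k₂)·C_R^-0.5.
= (0.380) / (0.504×0.8100^0.5) = 0.3800/0.4536 = 0.838.

0.838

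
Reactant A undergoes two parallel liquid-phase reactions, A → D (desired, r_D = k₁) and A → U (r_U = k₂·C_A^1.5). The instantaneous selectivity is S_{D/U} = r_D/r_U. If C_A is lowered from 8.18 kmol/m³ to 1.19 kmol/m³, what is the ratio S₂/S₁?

S_{D/U} = (k₁/k₂)·C_A^-1.5, so S₂/S₁ = (C_{A,2}/C_{A,1})^-1.5.
= (1.19/8.18)^(-1.5) = (0.1455)^(-1.5) = 18.0.
Selectivity toward D rises as C_A falls — low-concentration operation is favoured.

18.0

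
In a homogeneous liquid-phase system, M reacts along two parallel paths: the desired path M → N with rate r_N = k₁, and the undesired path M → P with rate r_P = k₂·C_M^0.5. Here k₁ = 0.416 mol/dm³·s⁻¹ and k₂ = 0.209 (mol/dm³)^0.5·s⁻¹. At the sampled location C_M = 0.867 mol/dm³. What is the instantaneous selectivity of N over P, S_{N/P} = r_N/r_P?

2.14

S_{N/P} = r_N/r_P = (k₁)/(k₂·C_M^0.5) = (k₁/k₂)·C_M^-0.5.
= (0.416) / (0.209×0.8670^0.5) = 0.4160/0.1946 = 2.14.
The undesired path is higher order in M, so low C_M (CSTR or dilute feed) favours N.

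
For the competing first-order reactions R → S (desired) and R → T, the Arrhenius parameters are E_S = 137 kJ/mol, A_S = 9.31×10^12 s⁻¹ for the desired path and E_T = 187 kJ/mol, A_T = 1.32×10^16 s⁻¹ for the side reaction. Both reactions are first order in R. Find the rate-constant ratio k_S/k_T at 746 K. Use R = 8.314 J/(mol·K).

With equal orders, S_{S/T} = k_S/k_T = (A_S/A_T)·exp[(E_T−E_S)/(RT)].
(E_T−E_S)/(RT) = (187−137)×10³/(8.314×746) = 50000/6202 = 8.062.
k_S/k_T = (9.31×10^12/1.32×10^16)·exp(8.062) = 7.053×10^-4 × 3170 = 2.24.
Since E_S < E_T, lowering the temperature improves selectivity toward S.

2.24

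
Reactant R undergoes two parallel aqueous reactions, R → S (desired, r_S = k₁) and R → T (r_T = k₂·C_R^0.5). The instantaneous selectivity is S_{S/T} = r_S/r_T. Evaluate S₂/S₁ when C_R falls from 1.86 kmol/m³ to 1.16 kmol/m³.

S_{S/T} = (k₁/k₂)·C_R^-0.5, so S₂/S₁ = (C_{R,2}/C_{R,1})^-0.5.
= (1.16/1.86)^(-0.5) = (0.6237)^(-0.5) = 1.27.
Selectivity toward S rises as C_R falls — low-concentration operation is favoured.

1.27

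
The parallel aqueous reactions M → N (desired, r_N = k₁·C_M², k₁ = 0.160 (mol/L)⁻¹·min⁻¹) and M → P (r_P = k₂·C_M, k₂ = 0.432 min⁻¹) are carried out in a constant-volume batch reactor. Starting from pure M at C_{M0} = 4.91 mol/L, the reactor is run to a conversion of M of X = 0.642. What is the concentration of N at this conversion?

1.71 mol/L

C_M = C_{M0}(1−X) = 1.758 mol/L.
Along a PFR/batch, dC_P/dC_M = −r_P/(r_N+r_P) = −k₂/(k₂+k₁·C_M).
Integrating from C_{M0} to C_M: C_P = (0.432/0.160)·ln[(0.432+0.160·4.91)/(0.432+0.160·1.76)] = 2.700·ln(1.218/0.7132) = 1.444 mol/L.
Then C_N = (C_{M0}−C_M) − C_P = 3.152 − 1.444 = 1.708 mol/L.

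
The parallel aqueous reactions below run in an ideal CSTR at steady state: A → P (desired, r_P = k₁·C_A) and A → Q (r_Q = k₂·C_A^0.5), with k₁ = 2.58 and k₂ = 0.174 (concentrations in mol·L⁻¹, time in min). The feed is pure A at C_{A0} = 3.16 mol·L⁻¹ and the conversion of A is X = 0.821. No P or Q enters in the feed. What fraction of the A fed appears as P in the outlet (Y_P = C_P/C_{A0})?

0.753

Exit C_A = C_{A0}(1−X) = 3.16×0.179 = 0.5656 mol·L⁻¹.
In a CSTR the entire volume is at exit conditions, so r_P = 2.58×0.5656 = 1.459 and r_Q = 0.174×0.5656^0.5 = 0.1309.
Fraction of consumed A going to P: r_P/(r_P+r_Q) = 0.9177.
C_P = 0.9177·C_{A0}·X = 0.9177×3.16×0.821 = 2.38 mol·L⁻¹; Y_P = C_P/C_{A0} = 0.753.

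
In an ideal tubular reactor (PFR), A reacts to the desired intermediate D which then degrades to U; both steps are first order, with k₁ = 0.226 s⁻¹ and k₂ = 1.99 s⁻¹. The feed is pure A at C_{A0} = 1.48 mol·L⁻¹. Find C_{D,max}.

For a first-order series the maximum intermediate yield is C_{D,max}/C_{A0} = (k₁/k₂)^[k₂/(k₂−k₁)].
= (0.226/1.99)^(1.99/(1.99−0.226)) = (0.1136)^(1.128) = 0.08594.
C_{D,max} = 0.08594×1.48 = 0.127 mol·L⁻¹.

0.127 mol·L⁻¹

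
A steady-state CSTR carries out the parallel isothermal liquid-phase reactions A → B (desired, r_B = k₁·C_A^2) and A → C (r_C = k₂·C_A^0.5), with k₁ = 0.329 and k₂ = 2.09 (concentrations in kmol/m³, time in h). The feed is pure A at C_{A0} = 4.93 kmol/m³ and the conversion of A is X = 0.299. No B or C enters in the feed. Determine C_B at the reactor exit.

Exit C_A = C_{A0}(1−X) = 4.93×0.701 = 3.456 kmol/m³.
A CSTR operates uniformly at the exit composition, giving r_B = 3.929 and r_C = 3.885 (each k·C_A^n at C_A = 3.456).
Fraction of consumed A going to B: r_B/(r_B+r_C) = 0.5028.
C_B = 0.5028·C_{A0}·X = 0.5028×4.93×0.299 = 0.741 kmol/m³.

0.741 kmol/m³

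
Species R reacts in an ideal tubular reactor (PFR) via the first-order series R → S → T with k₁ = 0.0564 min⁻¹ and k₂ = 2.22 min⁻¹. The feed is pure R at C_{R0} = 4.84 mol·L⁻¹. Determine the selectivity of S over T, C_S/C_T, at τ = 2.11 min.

0.256

Solving the coupled first-order balances gives C_S(τ) = [k₁/(k₂−k₁)]·C_{R0}·(e^(−k₁τ) − e^(−k₂τ)).
e^(−k₁τ) = e^(−0.0564×2.11) = e^(−0.1190) = 0.8878; e^(−k₂τ) = e^(−4.684) = 0.009240.
C_S = 0.0564×4.84/(2.22−0.0564) × (0.8878−0.009240) = 0.1262×0.8786 = 0.1108 mol·L⁻¹.
C_R = C_{R0}e^(−k₁τ) = 4.297 mol·L⁻¹, so C_T = C_{R0}−C_R−C_S = 0.4322 mol·L⁻¹; C_S/C_T = 0.256.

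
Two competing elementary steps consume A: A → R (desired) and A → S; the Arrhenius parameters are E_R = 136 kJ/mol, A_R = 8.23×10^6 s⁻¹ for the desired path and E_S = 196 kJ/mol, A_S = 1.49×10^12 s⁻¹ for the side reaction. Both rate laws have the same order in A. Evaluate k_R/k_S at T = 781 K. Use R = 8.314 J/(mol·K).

0.0569

With equal orders, S_{R/S} = k_R/k_S = (A_R/A_S)·exp[(E_S−E_R)/(RT)].
(E_S−E_R)/(RT) = (196−136)×10³/(8.314×781) = 60000/6493 = 9.240.
k_R/k_S = (8.23×10^6/1.49×10^12)·exp(9.240) = 5.523×10^-6 × 10305 = 0.0569.
Since E_R < E_S, lowering the temperature improves selectivity toward R.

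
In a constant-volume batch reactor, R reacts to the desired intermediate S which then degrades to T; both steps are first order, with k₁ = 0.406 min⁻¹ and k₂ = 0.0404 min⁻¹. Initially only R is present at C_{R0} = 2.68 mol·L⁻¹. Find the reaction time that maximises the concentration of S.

6.31 min

Setting dC_S/dt = 0 gives t_opt = ln(k₂/k₁)/(k₂−k₁).
= ln(0.0404/0.406)/(0.0404−0.406) = ln(0.09951)/-0.3656 = -2.308/-0.3656 = 6.31 min.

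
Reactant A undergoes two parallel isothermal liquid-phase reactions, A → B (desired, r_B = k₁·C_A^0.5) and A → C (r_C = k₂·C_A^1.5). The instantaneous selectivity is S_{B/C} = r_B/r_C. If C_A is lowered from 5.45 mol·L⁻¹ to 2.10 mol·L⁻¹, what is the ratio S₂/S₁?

2.60

S_{B/C} = (k₁/k₂)·C_A⁻¹, so S₂/S₁ = (C_{A,2}/C_{A,1})⁻¹.
= 5.45/2.10 = 2.60.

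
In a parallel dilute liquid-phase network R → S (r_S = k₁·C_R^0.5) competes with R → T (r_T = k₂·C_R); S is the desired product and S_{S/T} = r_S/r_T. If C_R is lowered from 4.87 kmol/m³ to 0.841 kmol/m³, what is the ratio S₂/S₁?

S_{S/T} = (k₁/k₂)·C_R^-0.5, so S₂/S₁ = (C_{R,2}/C_{R,1})^-0.5.
= (0.841/4.87)^(-0.5) = (0.1727)^(-0.5) = 2.41.
Selectivity toward S rises as C_R falls — low-concentration operation is favoured.

2.41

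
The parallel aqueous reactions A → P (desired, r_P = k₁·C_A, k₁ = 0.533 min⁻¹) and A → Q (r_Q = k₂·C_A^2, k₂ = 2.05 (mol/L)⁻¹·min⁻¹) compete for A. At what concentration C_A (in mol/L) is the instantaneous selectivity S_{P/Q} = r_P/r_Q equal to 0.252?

1.03 mol/L

S_{P/Q} = (k₁/k₂)·C_A⁻¹ ⇒ C_A = (S·k₂/k₁)^(-1).
= (0.252×2.05/0.533)^(-1) = (0.9692)^(-1) = 1.03 mol/L.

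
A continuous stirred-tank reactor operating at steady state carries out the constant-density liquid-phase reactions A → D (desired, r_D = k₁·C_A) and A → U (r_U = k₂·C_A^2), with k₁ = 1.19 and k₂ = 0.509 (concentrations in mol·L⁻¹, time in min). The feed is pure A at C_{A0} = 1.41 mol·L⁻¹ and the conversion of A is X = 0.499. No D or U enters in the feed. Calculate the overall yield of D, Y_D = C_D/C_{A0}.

Exit C_A = C_{A0}(1−X) = 1.41×0.501 = 0.7064 mol·L⁻¹.
Rates in a CSTR are evaluated at the outlet concentration: r_D = 1.19×0.7064 = 0.8406, r_U = 0.509×0.7064^2 = 0.2540.
Fraction of consumed A going to D: r_D/(r_D+r_U) = 0.7680.
C_D = 0.7680·C_{A0}·X = 0.7680×1.41×0.499 = 0.540 mol·L⁻¹; Y_D = C_D/C_{A0} = 0.383.

0.383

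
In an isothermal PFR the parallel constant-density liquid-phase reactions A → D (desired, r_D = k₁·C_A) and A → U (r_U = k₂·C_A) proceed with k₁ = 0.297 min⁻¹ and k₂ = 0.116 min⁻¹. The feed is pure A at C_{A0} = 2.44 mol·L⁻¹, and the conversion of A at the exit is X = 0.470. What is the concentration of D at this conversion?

0.825 mol·L⁻¹

C_A = C_{A0}(1−X) = 1.293 mol·L⁻¹.
Both paths are first order in A, so the instantaneous fraction to D is constant: dC_D/d(−C_A) = k₁/(k₁+k₂) = 0.7191.
C_D = 0.7191·(C_{A0}−C_A) = 0.7191×1.147 = 0.825 mol·L⁻¹.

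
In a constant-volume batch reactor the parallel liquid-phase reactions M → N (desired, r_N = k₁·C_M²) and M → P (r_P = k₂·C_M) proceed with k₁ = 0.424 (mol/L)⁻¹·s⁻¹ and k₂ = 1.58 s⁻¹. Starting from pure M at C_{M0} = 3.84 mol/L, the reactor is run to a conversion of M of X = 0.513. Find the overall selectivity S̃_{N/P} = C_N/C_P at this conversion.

C_M = C_{M0}(1−X) = 1.870 mol/L.
Along a PFR/batch, dC_P/dC_M = −r_P/(r_N+r_P) = −k₂/(k₂+k₁·C_M).
Integrating from C_{M0} to C_M: C_P = (1.58/0.424)·ln[(1.58+0.424·3.84)/(1.58+0.424·1.87)] = 3.726·ln(3.208/2.373) = 1.124 mol/L.
Then C_N = (C_{M0}−C_M) − C_P = 1.970 − 1.124 = 0.8461 mol/L.
S̃_{N/P} = C_N/C_P = 0.8461/1.124 = 0.753.

0.753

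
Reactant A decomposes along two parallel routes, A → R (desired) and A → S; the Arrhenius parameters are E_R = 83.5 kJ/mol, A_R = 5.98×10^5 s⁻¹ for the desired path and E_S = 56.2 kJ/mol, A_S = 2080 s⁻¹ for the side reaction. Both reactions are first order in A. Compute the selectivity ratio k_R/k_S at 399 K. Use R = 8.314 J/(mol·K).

0.0767

Since both paths have the same order in A, the concentration cancels and S_{R/S} = k_R/k_S = (A_R/A_S)·exp[(E_S−E_R)/(RT)].
(E_S−E_R)/(RT) = (56.2−83.5)×10³/(8.314×399) = -27300/3317 = -8.230.
k_R/k_S = (5.98×10^5/2080)·exp(-8.230) = 287.5 × 2.666×10^-4 = 0.0767.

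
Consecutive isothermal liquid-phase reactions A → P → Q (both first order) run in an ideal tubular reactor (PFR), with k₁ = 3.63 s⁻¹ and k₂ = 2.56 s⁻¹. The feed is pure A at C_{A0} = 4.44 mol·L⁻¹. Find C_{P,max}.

At the optimum, C_{P,max}/C_{A0} = (k₁/k₂)^[k₂/(k₂−k₁)].
= (3.63/2.56)^(2.56/(2.56−3.63)) = (1.418)^(-2.393) = 0.4336.
C_{P,max} = 0.4336×4.44 = 1.93 mol·L⁻¹.

1.93 mol·L⁻¹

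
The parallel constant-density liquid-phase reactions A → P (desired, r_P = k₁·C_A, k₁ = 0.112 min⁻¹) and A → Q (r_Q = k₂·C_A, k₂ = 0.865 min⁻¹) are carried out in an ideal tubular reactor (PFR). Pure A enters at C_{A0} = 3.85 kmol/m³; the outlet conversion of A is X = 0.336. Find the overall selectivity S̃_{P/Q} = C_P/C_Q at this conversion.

C_A = C_{A0}(1−X) = 2.556 kmol/m³.
Both paths are first order in A, so the instantaneous fraction to P is constant: dC_P/d(−C_A) = k₁/(k₁+k₂) = 0.1146.
C_P = 0.1146·(C_{A0}−C_A) = 0.1146×1.294 = 0.148 kmol/m³.
C_Q = (C_{A0}−C_A)−C_P = 1.145 kmol/m³; S̃_{P/Q} = 0.1483/1.145 = 0.129.

0.129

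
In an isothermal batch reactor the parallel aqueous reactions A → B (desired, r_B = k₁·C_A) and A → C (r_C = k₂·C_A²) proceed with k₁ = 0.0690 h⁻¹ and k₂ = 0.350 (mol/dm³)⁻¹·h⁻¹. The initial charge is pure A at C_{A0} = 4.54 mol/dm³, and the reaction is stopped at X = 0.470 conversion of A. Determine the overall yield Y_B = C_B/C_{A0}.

C_A = C_{A0}(1−X) = 2.406 mol/dm³.
Along a PFR/batch, dC_B/dC_A = −r_B/(r_B+r_C) = −k₁/(k₁+k₂·C_A).
Integrating from C_{A0} to C_A: C_B = (0.0690/0.350)·ln[(0.0690+0.350·4.54)/(0.0690+0.350·2.41)] = 0.1971·ln(1.658/0.9112) = 0.1180 mol/dm³.
Y_B = C_B/C_{A0} = 0.1180/4.54 = 0.0260.

0.0260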